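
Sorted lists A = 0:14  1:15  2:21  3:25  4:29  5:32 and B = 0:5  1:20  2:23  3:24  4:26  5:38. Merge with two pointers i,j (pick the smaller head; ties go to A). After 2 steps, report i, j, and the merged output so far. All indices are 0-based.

i=1, j=1, merged so far=[5, 14]

[i=0,j=0] A[i]=14>B[j]=5 take 5 → j++
[i=0,j=1] A[i]=14<=B[j]=20 take 14 → i++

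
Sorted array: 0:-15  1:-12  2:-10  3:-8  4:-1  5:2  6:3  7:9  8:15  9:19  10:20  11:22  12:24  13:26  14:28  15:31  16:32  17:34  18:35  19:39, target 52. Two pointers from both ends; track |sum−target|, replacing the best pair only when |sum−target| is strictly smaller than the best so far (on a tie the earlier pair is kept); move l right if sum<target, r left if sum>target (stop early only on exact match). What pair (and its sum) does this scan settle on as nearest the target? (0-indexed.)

pair (20, 32) with sum 52 (|Δ|=0)

[0,19] -15+39=24 d=28 * → l++
[1,19] -12+39=27 d=25 * → l++
[2,19] -10+39=29 d=23 * → l++
[3,19] -8+39=31 d=21 * → l++
[4,19] -1+39=38 d=14 * → l++
[5,19] 2+39=41 d=11 * → l++
[6,19] 3+39=42 d=10 * → l++
[7,19] 9+39=48 d=4 * → l++
[8,19] 15+39=54 d=2 * → r--
[8,18] 15+35=50 d=2 → l++
[9,18] 19+35=54 d=2 → r--
[9,17] 19+34=53 d=1 * → r--
[9,16] 19+32=51 d=1 → l++
[10,16] 20+32=52 d=0 * → stop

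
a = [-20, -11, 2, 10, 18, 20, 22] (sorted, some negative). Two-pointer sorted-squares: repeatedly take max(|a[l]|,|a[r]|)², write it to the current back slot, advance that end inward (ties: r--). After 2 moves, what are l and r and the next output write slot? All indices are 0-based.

[0,6] |-20|<=|22| out[6]=484 → r--
[0,5] |-20|<=|20| out[5]=400 → r--

l=0, r=4, next write slot=4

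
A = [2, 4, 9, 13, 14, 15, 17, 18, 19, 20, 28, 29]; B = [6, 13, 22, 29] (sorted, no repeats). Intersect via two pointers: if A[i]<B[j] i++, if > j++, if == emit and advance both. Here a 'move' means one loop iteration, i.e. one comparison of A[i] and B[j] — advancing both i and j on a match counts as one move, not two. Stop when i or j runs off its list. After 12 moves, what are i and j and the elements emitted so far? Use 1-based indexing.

[i=1,j=1] 2<6 → i++
[i=2,j=1] 4<6 → i++
[i=3,j=1] 9>6 → j++
[i=3,j=2] 9<13 → i++
[i=4,j=2] 13==13 emit → i++,j++
[i=5,j=3] 14<22 → i++
[i=6,j=3] 15<22 → i++
[i=7,j=3] 17<22 → i++
[i=8,j=3] 18<22 → i++
[i=9,j=3] 19<22 → i++
[i=10,j=3] 20<22 → i++
[i=11,j=3] 28>22 → j++

i=11, j=4, emitted=[13]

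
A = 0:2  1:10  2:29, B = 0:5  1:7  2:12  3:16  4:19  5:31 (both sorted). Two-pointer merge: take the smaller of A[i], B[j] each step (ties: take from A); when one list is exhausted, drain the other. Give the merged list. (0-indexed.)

i=0 j=0: A[i]=2<=B[j]=5 take 2, i++
i=1 j=0: A[i]=10>B[j]=5 take 5, j++
i=1 j=1: A[i]=10>B[j]=7 take 7, j++
i=1 j=2: A[i]=10<=B[j]=12 take 10, i++
i=2 j=2: A[i]=29>B[j]=12 take 12, j++
i=2 j=3: A[i]=29>B[j]=16 take 16, j++
i=2 j=4: A[i]=29>B[j]=19 take 19, j++
i=2 j=5: A[i]=29<=B[j]=31 take 29, i++
i=3 j=5: A done, take B[j]=31, j++

[2, 5, 7, 10, 12, 16, 19, 29, 31]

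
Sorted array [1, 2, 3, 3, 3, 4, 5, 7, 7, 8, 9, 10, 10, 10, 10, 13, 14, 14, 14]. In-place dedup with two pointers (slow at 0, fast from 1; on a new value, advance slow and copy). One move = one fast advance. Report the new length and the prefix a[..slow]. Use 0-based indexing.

length 11; prefix = [1, 2, 3, 4, 5, 7, 8, 9, 10, 13, 14]

(s=0,f=1) a[fast]=2≠a[slow]=1 write a[1]=2 → slow++,fast++
(s=1,f=2) a[fast]=3≠a[slow]=2 write a[2]=3 → slow++,fast++
(s=2,f=3) a[fast]=3=a[slow] dup → fast++
(s=2,f=4) a[fast]=3=a[slow] dup → fast++
(s=2,f=5) a[fast]=4≠a[slow]=3 write a[3]=4 → slow++,fast++
(s=3,f=6) a[fast]=5≠a[slow]=4 write a[4]=5 → slow++,fast++
(s=4,f=7) a[fast]=7≠a[slow]=5 write a[5]=7 → slow++,fast++
(s=5,f=8) a[fast]=7=a[slow] dup → fast++
(s=5,f=9) a[fast]=8≠a[slow]=7 write a[6]=8 → slow++,fast++
(s=6,f=10) a[fast]=9≠a[slow]=8 write a[7]=9 → slow++,fast++
(s=7,f=11) a[fast]=10≠a[slow]=9 write a[8]=10 → slow++,fast++
(s=8,f=12) a[fast]=10=a[slow] dup → fast++
(s=8,f=13) a[fast]=10=a[slow] dup → fast++
(s=8,f=14) a[fast]=10=a[slow] dup → fast++
(s=8,f=15) a[fast]=13≠a[slow]=10 write a[9]=13 → slow++,fast++
(s=9,f=16) a[fast]=14≠a[slow]=13 write a[10]=14 → slow++,fast++
(s=10,f=17) a[fast]=14=a[slow] dup → fast++
(s=10,f=18) a[fast]=14=a[slow] dup → fast++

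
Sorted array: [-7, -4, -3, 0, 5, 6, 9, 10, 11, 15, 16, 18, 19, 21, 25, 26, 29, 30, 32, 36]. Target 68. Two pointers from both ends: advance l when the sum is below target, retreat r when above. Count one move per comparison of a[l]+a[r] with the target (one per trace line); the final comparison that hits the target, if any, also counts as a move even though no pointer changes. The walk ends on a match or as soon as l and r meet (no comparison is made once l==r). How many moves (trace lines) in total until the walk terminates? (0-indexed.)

[0,19] -7+36=29 <68 → l++
[1,19] -4+36=32 <68 → l++
[2,19] -3+36=33 <68 → l++
[3,19] 0+36=36 <68 → l++
[4,19] 5+36=41 <68 → l++
[5,19] 6+36=42 <68 → l++
[6,19] 9+36=45 <68 → l++
[7,19] 10+36=46 <68 → l++
[8,19] 11+36=47 <68 → l++
[9,19] 15+36=51 <68 → l++
[10,19] 16+36=52 <68 → l++
[11,19] 18+36=54 <68 → l++
[12,19] 19+36=55 <68 → l++
[13,19] 21+36=57 <68 → l++
[14,19] 25+36=61 <68 → l++
[15,19] 26+36=62 <68 → l++
[16,19] 29+36=65 <68 → l++
[17,19] 30+36=66 <68 → l++
[18,19] 32+36=68 → found

19 moves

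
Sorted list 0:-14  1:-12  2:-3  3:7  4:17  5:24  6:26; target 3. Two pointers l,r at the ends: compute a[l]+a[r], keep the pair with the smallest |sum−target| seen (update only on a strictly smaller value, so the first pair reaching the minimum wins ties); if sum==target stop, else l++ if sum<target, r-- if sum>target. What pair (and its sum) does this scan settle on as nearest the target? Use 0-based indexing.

pair (-14, 17) with sum 3 (|Δ|=0)

l=0 r=6: -14+26=12 d=9 *, r--
l=0 r=5: -14+24=10 d=7 *, r--
l=0 r=4: -14+17=3 d=0 *, stop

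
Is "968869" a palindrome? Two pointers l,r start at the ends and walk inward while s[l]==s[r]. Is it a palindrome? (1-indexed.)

[1,6] '9'=='9' → l++,r--
[2,5] '6'=='6' → l++,r--
[3,4] '8'=='8' → l++,r--

palindrome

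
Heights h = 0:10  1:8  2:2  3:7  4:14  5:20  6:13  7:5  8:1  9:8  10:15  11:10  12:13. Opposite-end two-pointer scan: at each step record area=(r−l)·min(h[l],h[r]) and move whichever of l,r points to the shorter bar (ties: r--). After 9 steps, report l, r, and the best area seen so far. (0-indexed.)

l=0 r=12: min(10,13)*12=120 best=120 *, l++
l=1 r=12: min(8,13)*11=88 best=120, l++
l=2 r=12: min(2,13)*10=20 best=120, l++
l=3 r=12: min(7,13)*9=63 best=120, l++
l=4 r=12: min(14,13)*8=104 best=120, r--
l=4 r=11: min(14,10)*7=70 best=120, r--
l=4 r=10: min(14,15)*6=84 best=120, l++
l=5 r=10: min(20,15)*5=75 best=120, r--
l=5 r=9: min(20,8)*4=32 best=120, r--

l=5, r=8, best area=120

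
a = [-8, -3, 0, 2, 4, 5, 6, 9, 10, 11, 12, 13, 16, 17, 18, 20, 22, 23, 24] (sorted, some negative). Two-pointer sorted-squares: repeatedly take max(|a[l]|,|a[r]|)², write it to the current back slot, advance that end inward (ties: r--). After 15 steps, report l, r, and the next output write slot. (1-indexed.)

[1,19] |-8|<=|24| out[19]=576 → r--
[1,18] |-8|<=|23| out[18]=529 → r--
[1,17] |-8|<=|22| out[17]=484 → r--
[1,16] |-8|<=|20| out[16]=400 → r--
[1,15] |-8|<=|18| out[15]=324 → r--
[1,14] |-8|<=|17| out[14]=289 → r--
[1,13] |-8|<=|16| out[13]=256 → r--
[1,12] |-8|<=|13| out[12]=169 → r--
[1,11] |-8|<=|12| out[11]=144 → r--
[1,10] |-8|<=|11| out[10]=121 → r--
[1,9] |-8|<=|10| out[9]=100 → r--
[1,8] |-8|<=|9| out[8]=81 → r--
[1,7] |-8|>|6| out[7]=64 → l++
[2,7] |-3|<=|6| out[6]=36 → r--
[2,6] |-3|<=|5| out[5]=25 → r--

l=2, r=5, next write slot=4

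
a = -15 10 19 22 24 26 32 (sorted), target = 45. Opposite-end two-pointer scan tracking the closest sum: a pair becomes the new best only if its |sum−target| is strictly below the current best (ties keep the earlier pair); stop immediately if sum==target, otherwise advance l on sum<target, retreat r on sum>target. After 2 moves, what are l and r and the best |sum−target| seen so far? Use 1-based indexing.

l=3, r=7, best |Δ|=3

[1,7] -15+32=17 d=28 * → l++
[2,7] 10+32=42 d=3 * → l++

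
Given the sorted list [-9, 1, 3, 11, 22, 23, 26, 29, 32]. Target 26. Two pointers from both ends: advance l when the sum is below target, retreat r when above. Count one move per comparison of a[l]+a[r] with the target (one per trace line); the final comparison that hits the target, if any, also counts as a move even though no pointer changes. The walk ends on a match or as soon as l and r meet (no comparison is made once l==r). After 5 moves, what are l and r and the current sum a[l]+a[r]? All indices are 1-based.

l=3, r=6, sum=26

l=1 r=9: -9+32=23 <26, l++
l=2 r=9: 1+32=33 >26, r--
l=2 r=8: 1+29=30 >26, r--
l=2 r=7: 1+26=27 >26, r--
l=2 r=6: 1+23=24 <26, l++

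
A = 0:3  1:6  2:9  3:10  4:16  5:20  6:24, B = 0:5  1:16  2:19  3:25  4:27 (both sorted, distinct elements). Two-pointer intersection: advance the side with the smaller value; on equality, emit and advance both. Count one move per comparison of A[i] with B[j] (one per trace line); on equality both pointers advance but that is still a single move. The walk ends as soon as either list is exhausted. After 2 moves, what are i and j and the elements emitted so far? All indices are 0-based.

i=0 j=0: 3<5, i++
i=1 j=0: 6>5, j++

i=1, j=1, emitted=[]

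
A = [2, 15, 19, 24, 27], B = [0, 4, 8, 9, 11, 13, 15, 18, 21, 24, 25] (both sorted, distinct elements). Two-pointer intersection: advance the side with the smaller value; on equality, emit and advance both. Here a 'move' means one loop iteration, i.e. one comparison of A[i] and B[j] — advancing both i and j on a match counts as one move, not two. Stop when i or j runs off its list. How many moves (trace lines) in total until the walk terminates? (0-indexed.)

i=0 j=0: 2>0, j++
i=0 j=1: 2<4, i++
i=1 j=1: 15>4, j++
i=1 j=2: 15>8, j++
i=1 j=3: 15>9, j++
i=1 j=4: 15>11, j++
i=1 j=5: 15>13, j++
i=1 j=6: 15==15 emit, i++,j++
i=2 j=7: 19>18, j++
i=2 j=8: 19<21, i++
i=3 j=8: 24>21, j++
i=3 j=9: 24==24 emit, i++,j++
i=4 j=10: 27>25, j++

13 moves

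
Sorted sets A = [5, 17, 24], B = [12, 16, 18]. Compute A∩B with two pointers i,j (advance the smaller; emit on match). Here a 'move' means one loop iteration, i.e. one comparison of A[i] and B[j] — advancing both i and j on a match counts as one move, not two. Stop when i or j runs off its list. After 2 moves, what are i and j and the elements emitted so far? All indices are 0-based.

i=1, j=1, emitted=[]

[i=0,j=0] 5<12 → i++
[i=1,j=0] 17>12 → j++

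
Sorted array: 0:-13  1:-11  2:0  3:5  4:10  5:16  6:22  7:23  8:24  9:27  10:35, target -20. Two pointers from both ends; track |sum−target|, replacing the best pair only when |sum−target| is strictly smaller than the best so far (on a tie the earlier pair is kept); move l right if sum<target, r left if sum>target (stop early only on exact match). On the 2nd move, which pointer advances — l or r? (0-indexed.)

[0,10] -13+35=22 d=42 * → r--
[0,9] -13+27=14 d=34 * → r--

r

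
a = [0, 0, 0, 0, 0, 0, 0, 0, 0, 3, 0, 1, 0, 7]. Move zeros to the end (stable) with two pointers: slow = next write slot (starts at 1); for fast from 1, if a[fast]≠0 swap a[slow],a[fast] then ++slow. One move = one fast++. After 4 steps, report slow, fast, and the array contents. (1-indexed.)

slow=1 fast=1: a[fast]=0, fast++
slow=1 fast=2: a[fast]=0, fast++
slow=1 fast=3: a[fast]=0, fast++
slow=1 fast=4: a[fast]=0, fast++

slow=1, fast=5, a=[0, 0, 0, 0, 0, 0, 0, 0, 0, 3, 0, 1, 0, 7]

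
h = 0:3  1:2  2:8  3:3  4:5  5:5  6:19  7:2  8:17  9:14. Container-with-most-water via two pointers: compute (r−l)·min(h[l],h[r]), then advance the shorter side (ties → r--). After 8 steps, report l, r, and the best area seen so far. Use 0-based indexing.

[0,9] min(3,14)*9=27 best=27 * → l++
[1,9] min(2,14)*8=16 best=27 → l++
[2,9] min(8,14)*7=56 best=56 * → l++
[3,9] min(3,14)*6=18 best=56 → l++
[4,9] min(5,14)*5=25 best=56 → l++
[5,9] min(5,14)*4=20 best=56 → l++
[6,9] min(19,14)*3=42 best=56 → r--
[6,8] min(19,17)*2=34 best=56 → r--

l=6, r=7, best area=56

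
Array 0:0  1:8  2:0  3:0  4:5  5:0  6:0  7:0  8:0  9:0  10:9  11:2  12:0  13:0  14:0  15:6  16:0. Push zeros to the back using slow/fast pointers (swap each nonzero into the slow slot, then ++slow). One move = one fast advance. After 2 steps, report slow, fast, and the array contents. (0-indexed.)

(s=0,f=0) a[fast]=0 → fast++
(s=0,f=1) a[fast]=8≠0 swap→a[0]=8 → slow++,fast++

slow=1, fast=2, a=[8, 0, 0, 0, 5, 0, 0, 0, 0, 0, 9, 2, 0, 0, 0, 6, 0]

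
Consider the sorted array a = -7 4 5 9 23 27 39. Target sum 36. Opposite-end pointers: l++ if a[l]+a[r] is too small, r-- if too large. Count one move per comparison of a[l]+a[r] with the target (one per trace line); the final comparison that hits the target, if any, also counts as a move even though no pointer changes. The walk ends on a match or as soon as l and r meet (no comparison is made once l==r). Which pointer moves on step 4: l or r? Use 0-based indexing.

l=0 r=6: -7+39=32 <36, l++
l=1 r=6: 4+39=43 >36, r--
l=1 r=5: 4+27=31 <36, l++
l=2 r=5: 5+27=32 <36, l++

l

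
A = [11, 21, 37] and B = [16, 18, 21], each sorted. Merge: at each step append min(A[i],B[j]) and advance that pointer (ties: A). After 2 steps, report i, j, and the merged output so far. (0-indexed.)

[i=0,j=0] A[i]=11<=B[j]=16 take 11 → i++
[i=1,j=0] A[i]=21>B[j]=16 take 16 → j++

i=1, j=1, merged so far=[11, 16]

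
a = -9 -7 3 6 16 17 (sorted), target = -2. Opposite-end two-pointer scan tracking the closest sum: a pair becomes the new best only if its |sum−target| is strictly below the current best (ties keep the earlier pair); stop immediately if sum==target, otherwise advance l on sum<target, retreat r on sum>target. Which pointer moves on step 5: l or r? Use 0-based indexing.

l

[0,5] -9+17=8 d=10 * → r--
[0,4] -9+16=7 d=9 * → r--
[0,3] -9+6=-3 d=1 * → l++
[1,3] -7+6=-1 d=1 → r--
[1,2] -7+3=-4 d=2 → l++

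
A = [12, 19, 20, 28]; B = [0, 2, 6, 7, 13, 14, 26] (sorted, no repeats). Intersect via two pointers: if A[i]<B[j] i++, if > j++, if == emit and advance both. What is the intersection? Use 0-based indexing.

intersection = []

[i=0,j=0] 12>0 → j++
[i=0,j=1] 12>2 → j++
[i=0,j=2] 12>6 → j++
[i=0,j=3] 12>7 → j++
[i=0,j=4] 12<13 → i++
[i=1,j=4] 19>13 → j++
[i=1,j=5] 19>14 → j++
[i=1,j=6] 19<26 → i++
[i=2,j=6] 20<26 → i++
[i=3,j=6] 28>26 → j++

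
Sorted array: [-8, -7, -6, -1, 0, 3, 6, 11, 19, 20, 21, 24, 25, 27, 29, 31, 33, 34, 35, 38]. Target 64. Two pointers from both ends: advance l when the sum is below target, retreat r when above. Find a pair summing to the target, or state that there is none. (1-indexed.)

[1,20] -8+38=30 <64 → l++
[2,20] -7+38=31 <64 → l++
[3,20] -6+38=32 <64 → l++
[4,20] -1+38=37 <64 → l++
[5,20] 0+38=38 <64 → l++
[6,20] 3+38=41 <64 → l++
[7,20] 6+38=44 <64 → l++
[8,20] 11+38=49 <64 → l++
[9,20] 19+38=57 <64 → l++
[10,20] 20+38=58 <64 → l++
[11,20] 21+38=59 <64 → l++
[12,20] 24+38=62 <64 → l++
[13,20] 25+38=63 <64 → l++
[14,20] 27+38=65 >64 → r--
[14,19] 27+35=62 <64 → l++
[15,19] 29+35=64 → found

(29, 35)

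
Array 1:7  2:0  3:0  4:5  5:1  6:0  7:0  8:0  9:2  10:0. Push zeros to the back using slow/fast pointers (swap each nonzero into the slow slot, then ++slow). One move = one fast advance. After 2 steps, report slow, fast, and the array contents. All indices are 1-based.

slow=2, fast=3, a=[7, 0, 0, 5, 1, 0, 0, 0, 2, 0]

slow=1 fast=1: a[fast]=7≠0 swap→a[1]=7, slow++,fast++
slow=2 fast=2: a[fast]=0, fast++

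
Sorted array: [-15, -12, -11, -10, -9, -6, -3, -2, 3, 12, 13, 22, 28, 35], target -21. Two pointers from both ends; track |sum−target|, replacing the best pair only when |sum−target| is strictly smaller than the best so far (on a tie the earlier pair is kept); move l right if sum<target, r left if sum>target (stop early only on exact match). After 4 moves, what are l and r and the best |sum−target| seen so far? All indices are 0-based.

l=0 r=13: -15+35=20 d=41 *, r--
l=0 r=12: -15+28=13 d=34 *, r--
l=0 r=11: -15+22=7 d=28 *, r--
l=0 r=10: -15+13=-2 d=19 *, r--

l=0, r=9, best |Δ|=19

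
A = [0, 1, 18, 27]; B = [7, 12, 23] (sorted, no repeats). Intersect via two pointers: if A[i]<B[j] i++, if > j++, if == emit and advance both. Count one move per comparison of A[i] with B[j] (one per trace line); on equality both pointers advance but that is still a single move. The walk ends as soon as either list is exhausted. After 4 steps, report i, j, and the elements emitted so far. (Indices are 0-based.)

i=2, j=2, emitted=[]

i=0 j=0: 0<7, i++
i=1 j=0: 1<7, i++
i=2 j=0: 18>7, j++
i=2 j=1: 18>12, j++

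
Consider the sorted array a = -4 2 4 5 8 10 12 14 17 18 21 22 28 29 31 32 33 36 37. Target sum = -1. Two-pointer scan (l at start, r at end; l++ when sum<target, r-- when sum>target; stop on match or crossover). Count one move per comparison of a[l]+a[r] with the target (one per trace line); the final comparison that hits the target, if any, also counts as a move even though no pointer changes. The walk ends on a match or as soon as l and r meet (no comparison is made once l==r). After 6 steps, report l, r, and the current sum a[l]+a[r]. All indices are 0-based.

l=0, r=12, sum=24

l=0 r=18: -4+37=33 >-1, r--
l=0 r=17: -4+36=32 >-1, r--
l=0 r=16: -4+33=29 >-1, r--
l=0 r=15: -4+32=28 >-1, r--
l=0 r=14: -4+31=27 >-1, r--
l=0 r=13: -4+29=25 >-1, r--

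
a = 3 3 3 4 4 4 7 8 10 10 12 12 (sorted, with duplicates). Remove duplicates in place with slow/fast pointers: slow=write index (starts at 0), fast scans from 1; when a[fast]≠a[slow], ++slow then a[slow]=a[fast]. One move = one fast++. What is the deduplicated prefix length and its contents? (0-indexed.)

length 6; prefix = [3, 4, 7, 8, 10, 12]

slow=0 fast=1: a[fast]=3=a[slow] dup, fast++
slow=0 fast=2: a[fast]=3=a[slow] dup, fast++
slow=0 fast=3: a[fast]=4≠a[slow]=3 write a[1]=4, slow++,fast++
slow=1 fast=4: a[fast]=4=a[slow] dup, fast++
slow=1 fast=5: a[fast]=4=a[slow] dup, fast++
slow=1 fast=6: a[fast]=7≠a[slow]=4 write a[2]=7, slow++,fast++
slow=2 fast=7: a[fast]=8≠a[slow]=7 write a[3]=8, slow++,fast++
slow=3 fast=8: a[fast]=10≠a[slow]=8 write a[4]=10, slow++,fast++
slow=4 fast=9: a[fast]=10=a[slow] dup, fast++
slow=4 fast=10: a[fast]=12≠a[slow]=10 write a[5]=12, slow++,fast++
slow=5 fast=11: a[fast]=12=a[slow] dup, fast++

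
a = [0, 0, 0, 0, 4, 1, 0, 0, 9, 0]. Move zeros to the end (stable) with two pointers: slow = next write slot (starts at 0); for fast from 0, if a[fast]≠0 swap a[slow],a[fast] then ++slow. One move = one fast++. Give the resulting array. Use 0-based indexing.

(s=0,f=0) a[fast]=0 → fast++
(s=0,f=1) a[fast]=0 → fast++
(s=0,f=2) a[fast]=0 → fast++
(s=0,f=3) a[fast]=0 → fast++
(s=0,f=4) a[fast]=4≠0 swap→a[0]=4 → slow++,fast++
(s=1,f=5) a[fast]=1≠0 swap→a[1]=1 → slow++,fast++
(s=2,f=6) a[fast]=0 → fast++
(s=2,f=7) a[fast]=0 → fast++
(s=2,f=8) a[fast]=9≠0 swap→a[2]=9 → slow++,fast++
(s=3,f=9) a[fast]=0 → fast++

[4, 1, 9, 0, 0, 0, 0, 0, 0, 0]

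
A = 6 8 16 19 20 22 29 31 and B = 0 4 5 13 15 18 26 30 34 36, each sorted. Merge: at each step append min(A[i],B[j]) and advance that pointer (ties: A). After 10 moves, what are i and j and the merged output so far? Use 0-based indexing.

i=0 j=0: A[i]=6>B[j]=0 take 0, j++
i=0 j=1: A[i]=6>B[j]=4 take 4, j++
i=0 j=2: A[i]=6>B[j]=5 take 5, j++
i=0 j=3: A[i]=6<=B[j]=13 take 6, i++
i=1 j=3: A[i]=8<=B[j]=13 take 8, i++
i=2 j=3: A[i]=16>B[j]=13 take 13, j++
i=2 j=4: A[i]=16>B[j]=15 take 15, j++
i=2 j=5: A[i]=16<=B[j]=18 take 16, i++
i=3 j=5: A[i]=19>B[j]=18 take 18, j++
i=3 j=6: A[i]=19<=B[j]=26 take 19, i++

i=4, j=6, merged so far=[0, 4, 5, 6, 8, 13, 15, 16, 18, 19]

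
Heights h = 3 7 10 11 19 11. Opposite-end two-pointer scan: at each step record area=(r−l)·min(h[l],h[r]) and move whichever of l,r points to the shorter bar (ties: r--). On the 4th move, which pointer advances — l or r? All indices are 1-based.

[1,6] min(3,11)*5=15 best=15 * → l++
[2,6] min(7,11)*4=28 best=28 * → l++
[3,6] min(10,11)*3=30 best=30 * → l++
[4,6] min(11,11)*2=22 best=30 → r--

r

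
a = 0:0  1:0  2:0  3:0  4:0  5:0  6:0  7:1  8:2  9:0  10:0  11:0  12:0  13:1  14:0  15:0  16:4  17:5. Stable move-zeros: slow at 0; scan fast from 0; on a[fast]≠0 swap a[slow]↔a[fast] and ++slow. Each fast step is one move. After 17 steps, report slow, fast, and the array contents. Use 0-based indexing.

(s=0,f=0) a[fast]=0 → fast++
(s=0,f=1) a[fast]=0 → fast++
(s=0,f=2) a[fast]=0 → fast++
(s=0,f=3) a[fast]=0 → fast++
(s=0,f=4) a[fast]=0 → fast++
(s=0,f=5) a[fast]=0 → fast++
(s=0,f=6) a[fast]=0 → fast++
(s=0,f=7) a[fast]=1≠0 swap→a[0]=1 → slow++,fast++
(s=1,f=8) a[fast]=2≠0 swap→a[1]=2 → slow++,fast++
(s=2,f=9) a[fast]=0 → fast++
(s=2,f=10) a[fast]=0 → fast++
(s=2,f=11) a[fast]=0 → fast++
(s=2,f=12) a[fast]=0 → fast++
(s=2,f=13) a[fast]=1≠0 swap→a[2]=1 → slow++,fast++
(s=3,f=14) a[fast]=0 → fast++
(s=3,f=15) a[fast]=0 → fast++
(s=3,f=16) a[fast]=4≠0 swap→a[3]=4 → slow++,fast++

slow=4, fast=17, a=[1, 2, 1, 4, 0, 0, 0, 0, 0, 0, 0, 0, 0, 0, 0, 0, 0, 5]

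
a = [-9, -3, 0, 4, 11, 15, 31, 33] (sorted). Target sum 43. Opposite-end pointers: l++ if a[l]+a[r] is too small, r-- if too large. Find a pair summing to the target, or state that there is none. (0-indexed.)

no pair

[0,7] -9+33=24 <43 → l++
[1,7] -3+33=30 <43 → l++
[2,7] 0+33=33 <43 → l++
[3,7] 4+33=37 <43 → l++
[4,7] 11+33=44 >43 → r--
[4,6] 11+31=42 <43 → l++
[5,6] 15+31=46 >43 → r--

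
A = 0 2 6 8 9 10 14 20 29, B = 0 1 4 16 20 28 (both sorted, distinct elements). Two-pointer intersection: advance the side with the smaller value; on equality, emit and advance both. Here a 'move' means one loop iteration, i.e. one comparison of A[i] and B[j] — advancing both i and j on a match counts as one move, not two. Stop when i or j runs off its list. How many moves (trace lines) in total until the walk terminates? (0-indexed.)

12 moves

i=0 j=0: 0==0 emit, i++,j++
i=1 j=1: 2>1, j++
i=1 j=2: 2<4, i++
i=2 j=2: 6>4, j++
i=2 j=3: 6<16, i++
i=3 j=3: 8<16, i++
i=4 j=3: 9<16, i++
i=5 j=3: 10<16, i++
i=6 j=3: 14<16, i++
i=7 j=3: 20>16, j++
i=7 j=4: 20==20 emit, i++,j++
i=8 j=5: 29>28, j++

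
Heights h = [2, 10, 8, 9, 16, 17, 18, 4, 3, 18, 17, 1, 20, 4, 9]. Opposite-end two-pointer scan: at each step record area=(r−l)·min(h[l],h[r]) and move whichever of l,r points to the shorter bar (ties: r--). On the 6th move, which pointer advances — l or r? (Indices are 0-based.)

l

[0,14] min(2,9)*14=28 best=28 * → l++
[1,14] min(10,9)*13=117 best=117 * → r--
[1,13] min(10,4)*12=48 best=117 → r--
[1,12] min(10,20)*11=110 best=117 → l++
[2,12] min(8,20)*10=80 best=117 → l++
[3,12] min(9,20)*9=81 best=117 → l++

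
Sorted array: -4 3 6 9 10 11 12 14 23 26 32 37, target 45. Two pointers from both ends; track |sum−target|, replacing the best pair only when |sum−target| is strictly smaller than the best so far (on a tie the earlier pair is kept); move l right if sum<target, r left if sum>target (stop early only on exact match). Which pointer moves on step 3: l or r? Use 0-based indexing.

[0,11] -4+37=33 d=12 * → l++
[1,11] 3+37=40 d=5 * → l++
[2,11] 6+37=43 d=2 * → l++

l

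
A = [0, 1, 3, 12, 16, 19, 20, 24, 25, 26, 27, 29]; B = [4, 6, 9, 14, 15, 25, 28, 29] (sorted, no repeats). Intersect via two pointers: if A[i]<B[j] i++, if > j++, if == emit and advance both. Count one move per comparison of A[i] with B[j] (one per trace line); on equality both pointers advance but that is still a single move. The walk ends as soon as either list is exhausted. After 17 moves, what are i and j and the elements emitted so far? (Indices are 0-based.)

i=11, j=7, emitted=[25]

i=0 j=0: 0<4, i++
i=1 j=0: 1<4, i++
i=2 j=0: 3<4, i++
i=3 j=0: 12>4, j++
i=3 j=1: 12>6, j++
i=3 j=2: 12>9, j++
i=3 j=3: 12<14, i++
i=4 j=3: 16>14, j++
i=4 j=4: 16>15, j++
i=4 j=5: 16<25, i++
i=5 j=5: 19<25, i++
i=6 j=5: 20<25, i++
i=7 j=5: 24<25, i++
i=8 j=5: 25==25 emit, i++,j++
i=9 j=6: 26<28, i++
i=10 j=6: 27<28, i++
i=11 j=6: 29>28, j++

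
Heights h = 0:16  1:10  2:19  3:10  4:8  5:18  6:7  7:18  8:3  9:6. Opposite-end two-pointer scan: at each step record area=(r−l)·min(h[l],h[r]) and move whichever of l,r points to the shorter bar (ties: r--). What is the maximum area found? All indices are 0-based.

max area = 112

[0,9] min(16,6)*9=54 best=54 * → r--
[0,8] min(16,3)*8=24 best=54 → r--
[0,7] min(16,18)*7=112 best=112 * → l++
[1,7] min(10,18)*6=60 best=112 → l++
[2,7] min(19,18)*5=90 best=112 → r--
[2,6] min(19,7)*4=28 best=112 → r--
[2,5] min(19,18)*3=54 best=112 → r--
[2,4] min(19,8)*2=16 best=112 → r--
[2,3] min(19,10)*1=10 best=112 → r--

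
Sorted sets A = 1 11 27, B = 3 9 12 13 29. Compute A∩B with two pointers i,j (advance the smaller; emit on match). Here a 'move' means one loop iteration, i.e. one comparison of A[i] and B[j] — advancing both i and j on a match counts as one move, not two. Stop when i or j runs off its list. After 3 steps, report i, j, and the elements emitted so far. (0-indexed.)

i=0 j=0: 1<3, i++
i=1 j=0: 11>3, j++
i=1 j=1: 11>9, j++

i=1, j=2, emitted=[]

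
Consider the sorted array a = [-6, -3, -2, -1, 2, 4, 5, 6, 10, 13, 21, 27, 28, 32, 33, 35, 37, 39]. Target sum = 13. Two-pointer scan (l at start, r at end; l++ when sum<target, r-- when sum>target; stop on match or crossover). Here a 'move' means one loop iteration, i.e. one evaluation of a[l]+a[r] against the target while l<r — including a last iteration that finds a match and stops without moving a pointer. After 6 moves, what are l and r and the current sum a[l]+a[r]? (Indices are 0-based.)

l=0 r=17: -6+39=33 >13, r--
l=0 r=16: -6+37=31 >13, r--
l=0 r=15: -6+35=29 >13, r--
l=0 r=14: -6+33=27 >13, r--
l=0 r=13: -6+32=26 >13, r--
l=0 r=12: -6+28=22 >13, r--

l=0, r=11, sum=21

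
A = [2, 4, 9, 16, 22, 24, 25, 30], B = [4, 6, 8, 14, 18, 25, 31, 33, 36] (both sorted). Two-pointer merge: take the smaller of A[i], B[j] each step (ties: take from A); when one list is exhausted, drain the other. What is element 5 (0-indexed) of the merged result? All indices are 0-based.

merged[5] = 9

i=0 j=0: A[i]=2<=B[j]=4 take 2, i++
i=1 j=0: A[i]=4<=B[j]=4 take 4, i++
i=2 j=0: A[i]=9>B[j]=4 take 4, j++
i=2 j=1: A[i]=9>B[j]=6 take 6, j++
i=2 j=2: A[i]=9>B[j]=8 take 8, j++
i=2 j=3: A[i]=9<=B[j]=14 take 9, i++
i=3 j=3: A[i]=16>B[j]=14 take 14, j++
i=3 j=4: A[i]=16<=B[j]=18 take 16, i++
i=4 j=4: A[i]=22>B[j]=18 take 18, j++
i=4 j=5: A[i]=22<=B[j]=25 take 22, i++
i=5 j=5: A[i]=24<=B[j]=25 take 24, i++
i=6 j=5: A[i]=25<=B[j]=25 take 25, i++
i=7 j=5: A[i]=30>B[j]=25 take 25, j++
i=7 j=6: A[i]=30<=B[j]=31 take 30, i++
i=8 j=6: A done, take B[j]=31, j++
i=8 j=7: A done, take B[j]=33, j++
i=8 j=8: A done, take B[j]=36, j++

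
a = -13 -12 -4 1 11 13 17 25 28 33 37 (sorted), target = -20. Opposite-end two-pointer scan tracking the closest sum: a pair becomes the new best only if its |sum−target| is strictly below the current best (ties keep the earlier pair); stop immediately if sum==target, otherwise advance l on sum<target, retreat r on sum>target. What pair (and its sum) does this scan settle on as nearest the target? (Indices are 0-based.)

pair (-13, -4) with sum -17 (|Δ|=3)

[0,10] -13+37=24 d=44 * → r--
[0,9] -13+33=20 d=40 * → r--
[0,8] -13+28=15 d=35 * → r--
[0,7] -13+25=12 d=32 * → r--
[0,6] -13+17=4 d=24 * → r--
[0,5] -13+13=0 d=20 * → r--
[0,4] -13+11=-2 d=18 * → r--
[0,3] -13+1=-12 d=8 * → r--
[0,2] -13+-4=-17 d=3 * → r--
[0,1] -13+-12=-25 d=5 → l++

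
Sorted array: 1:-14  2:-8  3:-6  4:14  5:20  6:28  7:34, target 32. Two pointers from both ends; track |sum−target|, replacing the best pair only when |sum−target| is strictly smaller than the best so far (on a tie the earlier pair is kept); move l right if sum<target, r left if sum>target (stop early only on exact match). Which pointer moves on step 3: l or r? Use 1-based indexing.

[1,7] -14+34=20 d=12 * → l++
[2,7] -8+34=26 d=6 * → l++
[3,7] -6+34=28 d=4 * → l++

l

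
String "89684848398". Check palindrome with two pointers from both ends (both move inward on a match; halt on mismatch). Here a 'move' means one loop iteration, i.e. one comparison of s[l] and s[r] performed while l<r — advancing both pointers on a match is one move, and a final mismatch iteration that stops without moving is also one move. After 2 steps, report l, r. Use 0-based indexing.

l=0 r=10: '8'=='8', l++,r--
l=1 r=9: '9'=='9', l++,r--

l=2, r=8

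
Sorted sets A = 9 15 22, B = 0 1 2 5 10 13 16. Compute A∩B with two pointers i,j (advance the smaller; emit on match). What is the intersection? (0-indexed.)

intersection = []

i=0 j=0: 9>0, j++
i=0 j=1: 9>1, j++
i=0 j=2: 9>2, j++
i=0 j=3: 9>5, j++
i=0 j=4: 9<10, i++
i=1 j=4: 15>10, j++
i=1 j=5: 15>13, j++
i=1 j=6: 15<16, i++
i=2 j=6: 22>16, j++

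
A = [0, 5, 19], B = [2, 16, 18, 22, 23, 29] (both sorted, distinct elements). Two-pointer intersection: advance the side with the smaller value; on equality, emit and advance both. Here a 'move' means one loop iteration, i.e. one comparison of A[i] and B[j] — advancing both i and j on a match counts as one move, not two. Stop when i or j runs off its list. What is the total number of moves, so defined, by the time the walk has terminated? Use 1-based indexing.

6 moves

[i=1,j=1] 0<2 → i++
[i=2,j=1] 5>2 → j++
[i=2,j=2] 5<16 → i++
[i=3,j=2] 19>16 → j++
[i=3,j=3] 19>18 → j++
[i=3,j=4] 19<22 → i++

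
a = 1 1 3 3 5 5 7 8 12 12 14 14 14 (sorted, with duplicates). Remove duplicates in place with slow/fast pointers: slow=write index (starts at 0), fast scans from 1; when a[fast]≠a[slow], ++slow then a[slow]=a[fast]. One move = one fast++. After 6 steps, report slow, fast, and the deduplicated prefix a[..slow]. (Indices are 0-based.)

slow=3, fast=7, prefix=[1, 3, 5, 7]

slow=0 fast=1: a[fast]=1=a[slow] dup, fast++
slow=0 fast=2: a[fast]=3≠a[slow]=1 write a[1]=3, slow++,fast++
slow=1 fast=3: a[fast]=3=a[slow] dup, fast++
slow=1 fast=4: a[fast]=5≠a[slow]=3 write a[2]=5, slow++,fast++
slow=2 fast=5: a[fast]=5=a[slow] dup, fast++
slow=2 fast=6: a[fast]=7≠a[slow]=5 write a[3]=7, slow++,fast++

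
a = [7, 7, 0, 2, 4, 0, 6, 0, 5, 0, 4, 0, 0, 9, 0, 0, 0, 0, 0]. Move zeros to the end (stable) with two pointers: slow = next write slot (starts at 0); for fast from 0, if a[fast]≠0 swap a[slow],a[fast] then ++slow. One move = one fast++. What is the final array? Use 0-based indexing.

[7, 7, 2, 4, 6, 5, 4, 9, 0, 0, 0, 0, 0, 0, 0, 0, 0, 0, 0]

slow=0 fast=0: a[fast]=7≠0 swap→a[0]=7, slow++,fast++
slow=1 fast=1: a[fast]=7≠0 swap→a[1]=7, slow++,fast++
slow=2 fast=2: a[fast]=0, fast++
slow=2 fast=3: a[fast]=2≠0 swap→a[2]=2, slow++,fast++
slow=3 fast=4: a[fast]=4≠0 swap→a[3]=4, slow++,fast++
slow=4 fast=5: a[fast]=0, fast++
slow=4 fast=6: a[fast]=6≠0 swap→a[4]=6, slow++,fast++
slow=5 fast=7: a[fast]=0, fast++
slow=5 fast=8: a[fast]=5≠0 swap→a[5]=5, slow++,fast++
slow=6 fast=9: a[fast]=0, fast++
slow=6 fast=10: a[fast]=4≠0 swap→a[6]=4, slow++,fast++
slow=7 fast=11: a[fast]=0, fast++
slow=7 fast=12: a[fast]=0, fast++
slow=7 fast=13: a[fast]=9≠0 swap→a[7]=9, slow++,fast++
slow=8 fast=14: a[fast]=0, fast++
slow=8 fast=15: a[fast]=0, fast++
slow=8 fast=16: a[fast]=0, fast++
slow=8 fast=17: a[fast]=0, fast++
slow=8 fast=18: a[fast]=0, fast++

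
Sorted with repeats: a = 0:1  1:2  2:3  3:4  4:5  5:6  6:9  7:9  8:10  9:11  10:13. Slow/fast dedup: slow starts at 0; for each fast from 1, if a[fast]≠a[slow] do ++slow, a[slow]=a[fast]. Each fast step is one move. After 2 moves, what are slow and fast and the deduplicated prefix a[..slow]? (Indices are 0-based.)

slow=2, fast=3, prefix=[1, 2, 3]

slow=0 fast=1: a[fast]=2≠a[slow]=1 write a[1]=2, slow++,fast++
slow=1 fast=2: a[fast]=3≠a[slow]=2 write a[2]=3, slow++,fast++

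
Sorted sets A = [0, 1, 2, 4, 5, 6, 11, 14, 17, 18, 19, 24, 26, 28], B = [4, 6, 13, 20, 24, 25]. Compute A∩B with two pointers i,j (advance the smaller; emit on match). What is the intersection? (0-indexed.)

[i=0,j=0] 0<4 → i++
[i=1,j=0] 1<4 → i++
[i=2,j=0] 2<4 → i++
[i=3,j=0] 4==4 emit → i++,j++
[i=4,j=1] 5<6 → i++
[i=5,j=1] 6==6 emit → i++,j++
[i=6,j=2] 11<13 → i++
[i=7,j=2] 14>13 → j++
[i=7,j=3] 14<20 → i++
[i=8,j=3] 17<20 → i++
[i=9,j=3] 18<20 → i++
[i=10,j=3] 19<20 → i++
[i=11,j=3] 24>20 → j++
[i=11,j=4] 24==24 emit → i++,j++
[i=12,j=5] 26>25 → j++

intersection = [4, 6, 24]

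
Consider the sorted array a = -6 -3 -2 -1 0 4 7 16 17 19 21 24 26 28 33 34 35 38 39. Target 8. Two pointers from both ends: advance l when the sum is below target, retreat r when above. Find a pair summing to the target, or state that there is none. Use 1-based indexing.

no pair

[1,19] -6+39=33 >8 → r--
[1,18] -6+38=32 >8 → r--
[1,17] -6+35=29 >8 → r--
[1,16] -6+34=28 >8 → r--
[1,15] -6+33=27 >8 → r--
[1,14] -6+28=22 >8 → r--
[1,13] -6+26=20 >8 → r--
[1,12] -6+24=18 >8 → r--
[1,11] -6+21=15 >8 → r--
[1,10] -6+19=13 >8 → r--
[1,9] -6+17=11 >8 → r--
[1,8] -6+16=10 >8 → r--
[1,7] -6+7=1 <8 → l++
[2,7] -3+7=4 <8 → l++
[3,7] -2+7=5 <8 → l++
[4,7] -1+7=6 <8 → l++
[5,7] 0+7=7 <8 → l++
[6,7] 4+7=11 >8 → r--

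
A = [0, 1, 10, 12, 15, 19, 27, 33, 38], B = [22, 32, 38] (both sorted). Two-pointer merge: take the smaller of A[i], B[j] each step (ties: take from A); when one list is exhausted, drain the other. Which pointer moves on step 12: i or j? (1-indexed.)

[i=1,j=1] A[i]=0<=B[j]=22 take 0 → i++
[i=2,j=1] A[i]=1<=B[j]=22 take 1 → i++
[i=3,j=1] A[i]=10<=B[j]=22 take 10 → i++
[i=4,j=1] A[i]=12<=B[j]=22 take 12 → i++
[i=5,j=1] A[i]=15<=B[j]=22 take 15 → i++
[i=6,j=1] A[i]=19<=B[j]=22 take 19 → i++
[i=7,j=1] A[i]=27>B[j]=22 take 22 → j++
[i=7,j=2] A[i]=27<=B[j]=32 take 27 → i++
[i=8,j=2] A[i]=33>B[j]=32 take 32 → j++
[i=8,j=3] A[i]=33<=B[j]=38 take 33 → i++
[i=9,j=3] A[i]=38<=B[j]=38 take 38 → i++
[i=10,j=3] A done, take B[j]=38 → j++

j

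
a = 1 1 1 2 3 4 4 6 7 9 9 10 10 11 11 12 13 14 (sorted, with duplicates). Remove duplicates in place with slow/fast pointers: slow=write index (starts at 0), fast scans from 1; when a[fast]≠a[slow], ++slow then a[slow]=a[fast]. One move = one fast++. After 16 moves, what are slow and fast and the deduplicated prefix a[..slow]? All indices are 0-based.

slow=10, fast=17, prefix=[1, 2, 3, 4, 6, 7, 9, 10, 11, 12, 13]

slow=0 fast=1: a[fast]=1=a[slow] dup, fast++
slow=0 fast=2: a[fast]=1=a[slow] dup, fast++
slow=0 fast=3: a[fast]=2≠a[slow]=1 write a[1]=2, slow++,fast++
slow=1 fast=4: a[fast]=3≠a[slow]=2 write a[2]=3, slow++,fast++
slow=2 fast=5: a[fast]=4≠a[slow]=3 write a[3]=4, slow++,fast++
slow=3 fast=6: a[fast]=4=a[slow] dup, fast++
slow=3 fast=7: a[fast]=6≠a[slow]=4 write a[4]=6, slow++,fast++
slow=4 fast=8: a[fast]=7≠a[slow]=6 write a[5]=7, slow++,fast++
slow=5 fast=9: a[fast]=9≠a[slow]=7 write a[6]=9, slow++,fast++
slow=6 fast=10: a[fast]=9=a[slow] dup, fast++
slow=6 fast=11: a[fast]=10≠a[slow]=9 write a[7]=10, slow++,fast++
slow=7 fast=12: a[fast]=10=a[slow] dup, fast++
slow=7 fast=13: a[fast]=11≠a[slow]=10 write a[8]=11, slow++,fast++
slow=8 fast=14: a[fast]=11=a[slow] dup, fast++
slow=8 fast=15: a[fast]=12≠a[slow]=11 write a[9]=12, slow++,fast++
slow=9 fast=16: a[fast]=13≠a[slow]=12 write a[10]=13, slow++,fast++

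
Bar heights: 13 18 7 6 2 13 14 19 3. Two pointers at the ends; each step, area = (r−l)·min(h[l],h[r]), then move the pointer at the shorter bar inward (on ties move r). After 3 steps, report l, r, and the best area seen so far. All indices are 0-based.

l=0 r=8: min(13,3)*8=24 best=24 *, r--
l=0 r=7: min(13,19)*7=91 best=91 *, l++
l=1 r=7: min(18,19)*6=108 best=108 *, l++

l=2, r=7, best area=108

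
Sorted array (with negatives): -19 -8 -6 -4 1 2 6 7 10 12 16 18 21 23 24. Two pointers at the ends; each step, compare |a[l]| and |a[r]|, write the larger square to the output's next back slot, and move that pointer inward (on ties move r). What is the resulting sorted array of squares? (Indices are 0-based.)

[0,14] |-19|<=|24| out[14]=576 → r--
[0,13] |-19|<=|23| out[13]=529 → r--
[0,12] |-19|<=|21| out[12]=441 → r--
[0,11] |-19|>|18| out[11]=361 → l++
[1,11] |-8|<=|18| out[10]=324 → r--
[1,10] |-8|<=|16| out[9]=256 → r--
[1,9] |-8|<=|12| out[8]=144 → r--
[1,8] |-8|<=|10| out[7]=100 → r--
[1,7] |-8|>|7| out[6]=64 → l++
[2,7] |-6|<=|7| out[5]=49 → r--
[2,6] |-6|<=|6| out[4]=36 → r--
[2,5] |-6|>|2| out[3]=36 → l++
[3,5] |-4|>|2| out[2]=16 → l++
[4,5] |1|<=|2| out[1]=4 → r--
[4,4] |1|<=|1| out[0]=1 → r--

[1, 4, 16, 36, 36, 49, 64, 100, 144, 256, 324, 361, 441, 529, 576]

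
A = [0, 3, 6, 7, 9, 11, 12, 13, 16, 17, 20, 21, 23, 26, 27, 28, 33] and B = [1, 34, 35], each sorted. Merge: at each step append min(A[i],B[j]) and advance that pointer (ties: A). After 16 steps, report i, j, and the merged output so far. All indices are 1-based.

i=1 j=1: A[i]=0<=B[j]=1 take 0, i++
i=2 j=1: A[i]=3>B[j]=1 take 1, j++
i=2 j=2: A[i]=3<=B[j]=34 take 3, i++
i=3 j=2: A[i]=6<=B[j]=34 take 6, i++
i=4 j=2: A[i]=7<=B[j]=34 take 7, i++
i=5 j=2: A[i]=9<=B[j]=34 take 9, i++
i=6 j=2: A[i]=11<=B[j]=34 take 11, i++
i=7 j=2: A[i]=12<=B[j]=34 take 12, i++
i=8 j=2: A[i]=13<=B[j]=34 take 13, i++
i=9 j=2: A[i]=16<=B[j]=34 take 16, i++
i=10 j=2: A[i]=17<=B[j]=34 take 17, i++
i=11 j=2: A[i]=20<=B[j]=34 take 20, i++
i=12 j=2: A[i]=21<=B[j]=34 take 21, i++
i=13 j=2: A[i]=23<=B[j]=34 take 23, i++
i=14 j=2: A[i]=26<=B[j]=34 take 26, i++
i=15 j=2: A[i]=27<=B[j]=34 take 27, i++

i=16, j=2, merged so far=[0, 1, 3, 6, 7, 9, 11, 12, 13, 16, 17, 20, 21, 23, 26, 27]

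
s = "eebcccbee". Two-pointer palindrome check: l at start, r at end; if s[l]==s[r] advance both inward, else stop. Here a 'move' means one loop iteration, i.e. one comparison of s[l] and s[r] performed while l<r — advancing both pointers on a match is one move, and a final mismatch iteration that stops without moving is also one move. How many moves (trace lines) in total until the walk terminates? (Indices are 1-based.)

l=1 r=9: 'e'=='e', l++,r--
l=2 r=8: 'e'=='e', l++,r--
l=3 r=7: 'b'=='b', l++,r--
l=4 r=6: 'c'=='c', l++,r--

4 moves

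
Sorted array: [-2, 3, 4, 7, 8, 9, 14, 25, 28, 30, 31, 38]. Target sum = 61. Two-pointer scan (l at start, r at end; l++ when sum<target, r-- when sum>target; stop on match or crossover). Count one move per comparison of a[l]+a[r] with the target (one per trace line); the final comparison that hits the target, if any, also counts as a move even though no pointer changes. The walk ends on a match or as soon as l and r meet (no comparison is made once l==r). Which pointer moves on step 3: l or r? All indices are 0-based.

l

l=0 r=11: -2+38=36 <61, l++
l=1 r=11: 3+38=41 <61, l++
l=2 r=11: 4+38=42 <61, l++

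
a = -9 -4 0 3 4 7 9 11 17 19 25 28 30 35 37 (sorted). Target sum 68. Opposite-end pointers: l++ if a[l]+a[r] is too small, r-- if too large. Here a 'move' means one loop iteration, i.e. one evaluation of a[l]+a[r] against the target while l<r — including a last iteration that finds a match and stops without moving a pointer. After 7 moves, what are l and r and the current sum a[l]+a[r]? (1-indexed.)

l=8, r=15, sum=48

[1,15] -9+37=28 <68 → l++
[2,15] -4+37=33 <68 → l++
[3,15] 0+37=37 <68 → l++
[4,15] 3+37=40 <68 → l++
[5,15] 4+37=41 <68 → l++
[6,15] 7+37=44 <68 → l++
[7,15] 9+37=46 <68 → l++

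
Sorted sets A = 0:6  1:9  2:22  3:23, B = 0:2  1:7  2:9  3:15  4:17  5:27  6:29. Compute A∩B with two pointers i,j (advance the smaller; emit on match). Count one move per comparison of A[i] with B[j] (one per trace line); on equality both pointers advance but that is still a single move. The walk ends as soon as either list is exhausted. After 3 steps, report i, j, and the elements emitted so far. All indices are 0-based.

i=0 j=0: 6>2, j++
i=0 j=1: 6<7, i++
i=1 j=1: 9>7, j++

i=1, j=2, emitted=[]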